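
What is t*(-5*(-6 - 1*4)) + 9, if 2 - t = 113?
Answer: -5541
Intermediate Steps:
t = -111 (t = 2 - 1*113 = 2 - 113 = -111)
t*(-5*(-6 - 1*4)) + 9 = -(-555)*(-6 - 1*4) + 9 = -(-555)*(-6 - 4) + 9 = -(-555)*(-10) + 9 = -111*50 + 9 = -5550 + 9 = -5541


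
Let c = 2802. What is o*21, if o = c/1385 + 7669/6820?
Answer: 124871061/1889140 ≈ 66.099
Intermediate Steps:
o = 5946241/1889140 (o = 2802/1385 + 7669/6820 = 5946241/1889140 ≈ 3.1476)
o*21 = (5946241/1889140)*21 = 124871061/1889140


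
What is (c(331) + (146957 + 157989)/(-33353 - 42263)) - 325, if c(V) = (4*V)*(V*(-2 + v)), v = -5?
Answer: -6823314361/2224 ≈ -3.0680e+6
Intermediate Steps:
c(V) = -28*V**2 (c(V) = (4*V)*(V*(-2 - 5)) = (4*V)*(V*(-7)) = (4*V)*(-7*V) = -28*V**2)
(c(331) + (146957 + 157989)/(-33353 - 42263)) - 325 = (-28*331**2 + (146957 + 157989)/(-33353 - 42263)) - 325 = (-28*109561 + 304946/(-75616)) - 325 = (-3067708 + 304946*(-1/75616)) - 325 = (-3067708 - 8969/2224) - 325 = -6822591561/2224 - 325 = -6823314361/2224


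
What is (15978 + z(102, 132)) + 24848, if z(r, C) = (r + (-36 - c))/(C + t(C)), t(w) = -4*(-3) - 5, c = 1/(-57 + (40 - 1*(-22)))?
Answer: 28374399/695 ≈ 40827.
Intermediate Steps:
c = ⅕ (c = 1/(-57 + (40 + 22)) = 1/(-57 + 62) = 1/5 = ⅕ ≈ 0.20000)
t(w) = 7 (t(w) = 12 - 5 = 7)
z(r, C) = (-181/5 + r)/(7 + C) (z(r, C) = (r + (-36 - 1*⅕))/(C + 7) = (r + (-36 - ⅕))/(7 + C) = (r - 181/5)/(7 + C) = (-181/5 + r)/(7 + C))
(15978 + z(102, 132)) + 24848 = (15978 + (-181/5 + 102)/(7 + 132)) + 24848 = (15978 + (329/5)/139) + 24848 = (15978 + (1/139)*(329/5)) + 24848 = (15978 + 329/695) + 24848 = 11105039/695 + 24848 = 28374399/695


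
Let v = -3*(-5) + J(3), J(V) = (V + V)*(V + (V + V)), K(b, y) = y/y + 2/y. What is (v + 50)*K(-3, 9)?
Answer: 1309/9 ≈ 145.44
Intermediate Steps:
K(b, y) = 1 + 2/y
J(V) = 6*V² (J(V) = (2*V)*(V + 2*V) = (2*V)*(3*V) = 6*V²)
v = 69 (v = -3*(-5) + 6*3² = 15 + 6*9 = 15 + 54 = 69)
(v + 50)*K(-3, 9) = (69 + 50)*((2 + 9)/9) = 119*((⅑)*11) = 119*(11/9) = 1309/9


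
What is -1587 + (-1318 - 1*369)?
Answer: -3274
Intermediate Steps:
-1587 + (-1318 - 1*369) = -1587 + (-1318 - 369) = -1587 - 1687 = -3274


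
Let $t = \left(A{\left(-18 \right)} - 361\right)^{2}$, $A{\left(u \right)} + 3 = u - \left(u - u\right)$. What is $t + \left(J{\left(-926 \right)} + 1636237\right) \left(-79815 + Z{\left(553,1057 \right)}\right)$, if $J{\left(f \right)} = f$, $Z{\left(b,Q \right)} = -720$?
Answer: $-131699625461$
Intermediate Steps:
$A{\left(u \right)} = -3 + u$ ($A{\left(u \right)} = -3 + \left(u - \left(u - u\right)\right) = -3 + \left(u - 0\right) = -3 + \left(u + 0\right) = -3 + u$)
$t = 145924$ ($t = \left(\left(-3 - 18\right) - 361\right)^{2} = \left(-21 - 361\right)^{2} = \left(-382\right)^{2} = 145924$)
$t + \left(J{\left(-926 \right)} + 1636237\right) \left(-79815 + Z{\left(553,1057 \right)}\right) = 145924 + \left(-926 + 1636237\right) \left(-79815 - 720\right) = 145924 + 1635311 \left(-80535\right) = 145924 - 131699771385 = -131699625461$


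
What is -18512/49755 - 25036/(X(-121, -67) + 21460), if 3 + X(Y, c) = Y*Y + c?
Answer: -1912672052/1792722405 ≈ -1.0669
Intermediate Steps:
X(Y, c) = -3 + c + Y**2 (X(Y, c) = -3 + (Y*Y + c) = -3 + (Y**2 + c) = -3 + (c + Y**2) = -3 + c + Y**2)
-18512/49755 - 25036/(X(-121, -67) + 21460) = -18512/49755 - 25036/((-3 - 67 + (-121)**2) + 21460) = -18512*1/49755 - 25036/((-3 - 67 + 14641) + 21460) = -18512/49755 - 25036/(14571 + 21460) = -18512/49755 - 25036/36031 = -1912672052/1792722405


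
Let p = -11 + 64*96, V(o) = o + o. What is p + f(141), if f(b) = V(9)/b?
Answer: 288257/47 ≈ 6133.1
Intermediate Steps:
V(o) = 2*o
f(b) = 18/b (f(b) = (2*9)/b = 18/b)
p = 6133 (p = -11 + 6144 = 6133)
p + f(141) = 6133 + 18/141 = 6133 + 18*(1/141) = 6133 + 6/47 = 288257/47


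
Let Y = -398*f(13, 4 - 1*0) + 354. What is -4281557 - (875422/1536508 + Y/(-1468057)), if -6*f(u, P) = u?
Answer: -14486744174902688473/3383521987434 ≈ -4.2816e+6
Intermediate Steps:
f(u, P) = -u/6
Y = 3649/3 (Y = -(-199)*13/3 + 354 = -398*(-13/6) + 354 = 2587/3 + 354 = 3649/3 ≈ 1216.3)
-4281557 - (875422/1536508 + Y/(-1468057)) = -4281557 - (875422/1536508 + (3649/3)/(-1468057)) = -4281557 - (875422*(1/1536508) + (3649/3)*(-1/1468057)) = -4281557 - (437711/768254 - 3649/4404171) = -4281557 - 1*1924950733735/3383521987434 = -4281557 - 1924950733735/3383521987434 = -14486744174902688473/3383521987434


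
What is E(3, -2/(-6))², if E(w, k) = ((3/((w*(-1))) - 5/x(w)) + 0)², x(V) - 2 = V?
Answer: 16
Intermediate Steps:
x(V) = 2 + V
E(w, k) = (-5/(2 + w) - 3/w)² (E(w, k) = ((3/((w*(-1))) - 5/(2 + w)) + 0)² = ((3/((-w)) - 5/(2 + w)) + 0)² = ((3*(-1/w) - 5/(2 + w)) + 0)² = ((-3/w - 5/(2 + w)) + 0)² = ((-5/(2 + w) - 3/w) + 0)² = (-5/(2 + w) - 3/w)²)
E(3, -2/(-6))² = (4*(3 + 4*3)²/(3²*(2 + 3)²))² = (4*(⅑)*(3 + 12)²/5²)² = (4*(⅑)*(1/25)*15²)² = (4*(⅑)*(1/25)*225)² = 4² = 16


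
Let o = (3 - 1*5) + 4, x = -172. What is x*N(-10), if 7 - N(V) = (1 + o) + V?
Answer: -2408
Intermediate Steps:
o = 2 (o = (3 - 5) + 4 = -2 + 4 = 2)
N(V) = 4 - V (N(V) = 7 - ((1 + 2) + V) = 7 - (3 + V) = 7 + (-3 - V) = 4 - V)
x*N(-10) = -172*(4 - 1*(-10)) = -172*(4 + 10) = -172*14 = -2408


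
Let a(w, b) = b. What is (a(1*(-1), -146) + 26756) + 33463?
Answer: 60073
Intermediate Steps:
(a(1*(-1), -146) + 26756) + 33463 = (-146 + 26756) + 33463 = 26610 + 33463 = 60073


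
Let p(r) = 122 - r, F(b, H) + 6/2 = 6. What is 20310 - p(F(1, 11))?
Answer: 20191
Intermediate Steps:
F(b, H) = 3 (F(b, H) = -3 + 6 = 3)
20310 - p(F(1, 11)) = 20310 - (122 - 1*3) = 20310 - (122 - 3) = 20310 - 1*119 = 20310 - 119 = 20191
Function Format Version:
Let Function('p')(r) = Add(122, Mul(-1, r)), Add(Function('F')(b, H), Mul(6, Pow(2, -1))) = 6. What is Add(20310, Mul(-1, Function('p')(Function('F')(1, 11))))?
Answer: 20191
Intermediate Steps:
Function('F')(b, H) = 3 (Function('F')(b, H) = Add(-3, 6) = 3)
Add(20310, Mul(-1, Function('p')(Function('F')(1, 11)))) = Add(20310, Mul(-1, Add(122, Mul(-1, 3)))) = Add(20310, Mul(-1, Add(122, -3))) = Add(20310, Mul(-1, 119)) = Add(20310, -119) = 20191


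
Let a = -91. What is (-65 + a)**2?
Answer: 24336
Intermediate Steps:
(-65 + a)**2 = (-65 - 91)**2 = (-156)**2 = 24336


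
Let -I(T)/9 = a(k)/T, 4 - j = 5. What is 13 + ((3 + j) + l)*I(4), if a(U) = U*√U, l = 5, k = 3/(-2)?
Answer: 13 + 189*I*√6/16 ≈ 13.0 + 28.935*I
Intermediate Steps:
j = -1 (j = 4 - 1*5 = 4 - 5 = -1)
k = -3/2 (k = 3*(-½) = -3/2 ≈ -1.5000)
a(U) = U^(3/2)
I(T) = 27*I*√6/(4*T) (I(T) = -9*(-3/2)^(3/2)/T = -9*(-3*I*√6/4)/T = -(-27)*I*√6/(4*T) = 27*I*√6/(4*T))
13 + ((3 + j) + l)*I(4) = 13 + ((3 - 1) + 5)*((27/4)*I*√6/4) = 13 + (2 + 5)*((27/4)*I*√6*(¼)) = 13 + 7*(27*I*√6/16) = 13 + 189*I*√6/16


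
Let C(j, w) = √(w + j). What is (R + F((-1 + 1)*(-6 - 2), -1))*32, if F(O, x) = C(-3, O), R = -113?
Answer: -3616 + 32*I*√3 ≈ -3616.0 + 55.426*I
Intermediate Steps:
C(j, w) = √(j + w)
F(O, x) = √(-3 + O)
(R + F((-1 + 1)*(-6 - 2), -1))*32 = (-113 + √(-3 + (-1 + 1)*(-6 - 2)))*32 = (-113 + √(-3 + 0*(-8)))*32 = (-113 + √(-3 + 0))*32 = (-113 + √(-3))*32 = (-113 + I*√3)*32 = -3616 + 32*I*√3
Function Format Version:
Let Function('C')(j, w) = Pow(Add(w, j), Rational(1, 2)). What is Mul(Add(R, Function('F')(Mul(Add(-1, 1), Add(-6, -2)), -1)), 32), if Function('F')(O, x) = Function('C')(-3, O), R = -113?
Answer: Add(-3616, Mul(32, I, Pow(3, Rational(1, 2)))) ≈ Add(-3616.0, Mul(55.426, I))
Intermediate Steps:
Function('C')(j, w) = Pow(Add(j, w), Rational(1, 2))
Function('F')(O, x) = Pow(Add(-3, O), Rational(1, 2))
Mul(Add(R, Function('F')(Mul(Add(-1, 1), Add(-6, -2)), -1)), 32) = Mul(Add(-113, Pow(Add(-3, Mul(Add(-1, 1), Add(-6, -2))), Rational(1, 2))), 32) = Mul(Add(-113, Pow(Add(-3, Mul(0, -8)), Rational(1, 2))), 32) = Mul(Add(-113, Pow(Add(-3, 0), Rational(1, 2))), 32) = Mul(Add(-113, Pow(-3, Rational(1, 2))), 32) = Mul(Add(-113, Mul(I, Pow(3, Rational(1, 2)))), 32) = Add(-3616, Mul(32, I, Pow(3, Rational(1, 2))))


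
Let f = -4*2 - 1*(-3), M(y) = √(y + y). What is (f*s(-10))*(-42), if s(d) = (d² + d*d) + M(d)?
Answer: 42000 + 420*I*√5 ≈ 42000.0 + 939.15*I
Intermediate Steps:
M(y) = √2*√y (M(y) = √(2*y) = √2*√y)
f = -5 (f = -8 + 3 = -5)
s(d) = 2*d² + √2*√d (s(d) = (d² + d*d) + √2*√d = (d² + d²) + √2*√d = 2*d² + √2*√d)
(f*s(-10))*(-42) = -5*(2*(-10)² + √2*√(-10))*(-42) = -5*(2*100 + √2*(I*√10))*(-42) = -5*(200 + 2*I*√5)*(-42) = (-1000 - 10*I*√5)*(-42) = 42000 + 420*I*√5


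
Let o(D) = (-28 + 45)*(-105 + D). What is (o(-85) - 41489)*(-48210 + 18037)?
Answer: 1349306387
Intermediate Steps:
o(D) = -1785 + 17*D (o(D) = 17*(-105 + D) = -1785 + 17*D)
(o(-85) - 41489)*(-48210 + 18037) = ((-1785 + 17*(-85)) - 41489)*(-48210 + 18037) = ((-1785 - 1445) - 41489)*(-30173) = (-3230 - 41489)*(-30173) = -44719*(-30173) = 1349306387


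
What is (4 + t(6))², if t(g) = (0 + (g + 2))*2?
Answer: 400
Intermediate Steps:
t(g) = 4 + 2*g (t(g) = (0 + (2 + g))*2 = (2 + g)*2 = 4 + 2*g)
(4 + t(6))² = (4 + (4 + 2*6))² = (4 + (4 + 12))² = (4 + 16)² = 20² = 400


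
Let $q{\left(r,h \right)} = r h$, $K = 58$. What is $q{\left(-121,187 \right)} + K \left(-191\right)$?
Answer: $-33705$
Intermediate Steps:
$q{\left(r,h \right)} = h r$
$q{\left(-121,187 \right)} + K \left(-191\right) = 187 \left(-121\right) + 58 \left(-191\right) = -22627 - 11078 = -33705$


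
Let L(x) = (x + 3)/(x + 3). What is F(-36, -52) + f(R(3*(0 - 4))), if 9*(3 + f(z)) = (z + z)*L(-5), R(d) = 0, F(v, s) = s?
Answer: -55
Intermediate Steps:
L(x) = 1 (L(x) = (3 + x)/(3 + x) = 1)
f(z) = -3 + 2*z/9 (f(z) = -3 + ((z + z)*1)/9 = -3 + ((2*z)*1)/9 = -3 + (2*z)/9 = -3 + 2*z/9)
F(-36, -52) + f(R(3*(0 - 4))) = -52 + (-3 + (2/9)*0) = -52 + (-3 + 0) = -52 - 3 = -55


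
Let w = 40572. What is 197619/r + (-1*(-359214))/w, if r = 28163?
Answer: 131408275/8279922 ≈ 15.871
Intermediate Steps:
197619/r + (-1*(-359214))/w = 197619/28163 - 1*(-359214)/40572 = 197619*(1/28163) + 359214*(1/40572) = 197619/28163 + 2603/294 = 131408275/8279922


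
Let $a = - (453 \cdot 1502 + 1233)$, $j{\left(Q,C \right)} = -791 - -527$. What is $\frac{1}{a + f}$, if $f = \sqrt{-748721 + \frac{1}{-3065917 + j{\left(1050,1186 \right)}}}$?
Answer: $- \frac{99525169079}{67840346045559743} - \frac{i \sqrt{7039074968656046862}}{1424647266956754603} \approx -1.467 \cdot 10^{-6} - 1.8623 \cdot 10^{-9} i$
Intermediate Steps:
$j{\left(Q,C \right)} = -264$ ($j{\left(Q,C \right)} = -791 + 527 = -264$)
$a = -681639$ ($a = - (680406 + 1233) = \left(-1\right) 681639 = -681639$)
$f = \frac{i \sqrt{7039074968656046862}}{3066181}$ ($f = \sqrt{-748721 + \frac{1}{-3065917 - 264}} = \sqrt{-748721 + \frac{1}{-3066181}} = \sqrt{-748721 - \frac{1}{3066181}} = \sqrt{- \frac{2295714104502}{3066181}} = \frac{i \sqrt{7039074968656046862}}{3066181} \approx 865.29 i$)
$\frac{1}{a + f} = \frac{1}{-681639 + \frac{i \sqrt{7039074968656046862}}{3066181}}$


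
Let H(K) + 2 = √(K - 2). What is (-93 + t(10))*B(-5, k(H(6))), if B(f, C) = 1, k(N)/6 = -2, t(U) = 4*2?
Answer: -85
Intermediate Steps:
H(K) = -2 + √(-2 + K) (H(K) = -2 + √(K - 2) = -2 + √(-2 + K))
t(U) = 8
k(N) = -12 (k(N) = 6*(-2) = -12)
(-93 + t(10))*B(-5, k(H(6))) = (-93 + 8)*1 = -85*1 = -85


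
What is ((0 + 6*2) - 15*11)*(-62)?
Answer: 9486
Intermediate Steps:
((0 + 6*2) - 15*11)*(-62) = ((0 + 12) - 165)*(-62) = (12 - 165)*(-62) = -153*(-62) = 9486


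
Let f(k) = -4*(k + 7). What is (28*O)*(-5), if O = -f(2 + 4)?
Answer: -7280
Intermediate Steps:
f(k) = -28 - 4*k (f(k) = -4*(7 + k) = -28 - 4*k)
O = 52 (O = -(-28 - 4*(2 + 4)) = -(-28 - 4*6) = -(-28 - 24) = -1*(-52) = 52)
(28*O)*(-5) = (28*52)*(-5) = 1456*(-5) = -7280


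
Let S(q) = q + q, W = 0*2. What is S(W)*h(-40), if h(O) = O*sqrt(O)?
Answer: 0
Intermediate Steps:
W = 0
S(q) = 2*q
h(O) = O**(3/2)
S(W)*h(-40) = (2*0)*(-40)**(3/2) = 0*(-80*I*sqrt(10)) = 0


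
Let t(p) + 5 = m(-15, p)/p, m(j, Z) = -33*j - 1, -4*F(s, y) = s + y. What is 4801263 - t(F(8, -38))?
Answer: 72018032/15 ≈ 4.8012e+6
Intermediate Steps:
F(s, y) = -s/4 - y/4 (F(s, y) = -(s + y)/4 = -s/4 - y/4)
m(j, Z) = -1 - 33*j
t(p) = -5 + 494/p (t(p) = -5 + (-1 - 33*(-15))/p = -5 + (-1 + 495)/p = -5 + 494/p)
4801263 - t(F(8, -38)) = 4801263 - (-5 + 494/(-¼*8 - ¼*(-38))) = 4801263 - (-5 + 494/(-2 + 19/2)) = 4801263 - (-5 + 494/(15/2)) = 4801263 - (-5 + 494*(2/15)) = 4801263 - (-5 + 988/15) = 4801263 - 1*913/15 = 4801263 - 913/15 = 72018032/15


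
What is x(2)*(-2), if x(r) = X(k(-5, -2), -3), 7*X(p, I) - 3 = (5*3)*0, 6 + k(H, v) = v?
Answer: -6/7 ≈ -0.85714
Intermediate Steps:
k(H, v) = -6 + v
X(p, I) = 3/7 (X(p, I) = 3/7 + ((5*3)*0)/7 = 3/7 + (15*0)/7 = 3/7 + (⅐)*0 = 3/7 + 0 = 3/7)
x(r) = 3/7
x(2)*(-2) = (3/7)*(-2) = -6/7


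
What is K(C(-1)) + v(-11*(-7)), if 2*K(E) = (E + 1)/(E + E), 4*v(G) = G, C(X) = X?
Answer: 77/4 ≈ 19.250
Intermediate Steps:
v(G) = G/4
K(E) = (1 + E)/(4*E) (K(E) = ((E + 1)/(E + E))/2 = ((1 + E)/((2*E)))/2 = ((1 + E)*(1/(2*E)))/2 = ((1 + E)/(2*E))/2 = (1 + E)/(4*E))
K(C(-1)) + v(-11*(-7)) = (¼)*(1 - 1)/(-1) + (-11*(-7))/4 = (¼)*(-1)*0 + (¼)*77 = 0 + 77/4 = 77/4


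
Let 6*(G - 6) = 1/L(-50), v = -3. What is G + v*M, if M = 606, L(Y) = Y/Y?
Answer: -10871/6 ≈ -1811.8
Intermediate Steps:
L(Y) = 1
G = 37/6 (G = 6 + (⅙)/1 = 6 + (⅙)*1 = 6 + ⅙ = 37/6 ≈ 6.1667)
G + v*M = 37/6 - 3*606 = 37/6 - 1818 = -10871/6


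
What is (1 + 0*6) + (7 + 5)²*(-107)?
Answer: -15407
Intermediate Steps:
(1 + 0*6) + (7 + 5)²*(-107) = (1 + 0) + 12²*(-107) = 1 + 144*(-107) = 1 - 15408 = -15407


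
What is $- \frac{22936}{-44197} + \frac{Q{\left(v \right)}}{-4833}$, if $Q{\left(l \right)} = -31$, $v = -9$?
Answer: $\frac{112219795}{213604101} \approx 0.52536$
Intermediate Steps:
$- \frac{22936}{-44197} + \frac{Q{\left(v \right)}}{-4833} = - \frac{22936}{-44197} - \frac{31}{-4833} = \left(-22936\right) \left(- \frac{1}{44197}\right) - - \frac{31}{4833} = \frac{22936}{44197} + \frac{31}{4833} = \frac{112219795}{213604101}$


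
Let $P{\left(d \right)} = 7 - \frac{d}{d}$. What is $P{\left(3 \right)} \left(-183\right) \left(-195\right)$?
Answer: $214110$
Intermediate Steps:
$P{\left(d \right)} = 6$ ($P{\left(d \right)} = 7 - 1 = 6$)
$P{\left(3 \right)} \left(-183\right) \left(-195\right) = 6 \left(-183\right) \left(-195\right) = \left(-1098\right) \left(-195\right) = 214110$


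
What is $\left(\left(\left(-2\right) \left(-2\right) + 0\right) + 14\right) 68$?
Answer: $1224$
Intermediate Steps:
$\left(\left(\left(-2\right) \left(-2\right) + 0\right) + 14\right) 68 = \left(\left(4 + 0\right) + 14\right) 68 = \left(4 + 14\right) 68 = 18 \cdot 68 = 1224$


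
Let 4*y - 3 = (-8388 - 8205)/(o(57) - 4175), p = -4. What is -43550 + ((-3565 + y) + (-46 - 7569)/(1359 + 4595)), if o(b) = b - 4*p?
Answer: -2301384753977/48846616 ≈ -47115.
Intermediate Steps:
o(b) = 16 + b (o(b) = b - 4*(-4) = b + 16 = 16 + b)
y = 28899/16408 (y = 3/4 + ((-8388 - 8205)/((16 + 57) - 4175))/4 = 3/4 + (-16593/(73 - 4175))/4 = 3/4 + (-16593/(-4102))/4 = 3/4 + (-16593*(-1/4102))/4 = 3/4 + (1/4)*(16593/4102) = 3/4 + 16593/16408 = 28899/16408 ≈ 1.7613)
-43550 + ((-3565 + y) + (-46 - 7569)/(1359 + 4595)) = -43550 + ((-3565 + 28899/16408) + (-46 - 7569)/(1359 + 4595)) = -43550 + (-58465621/16408 - 7615/5954) = -43550 - 174114627177/48846616 = -2301384753977/48846616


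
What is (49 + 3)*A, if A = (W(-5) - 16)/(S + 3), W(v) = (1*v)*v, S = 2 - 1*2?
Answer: 156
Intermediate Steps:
S = 0 (S = 2 - 2 = 0)
W(v) = v² (W(v) = v*v = v²)
A = 3 (A = ((-5)² - 16)/(0 + 3) = (25 - 16)/3 = 9*(⅓) = 3)
(49 + 3)*A = (49 + 3)*3 = 52*3 = 156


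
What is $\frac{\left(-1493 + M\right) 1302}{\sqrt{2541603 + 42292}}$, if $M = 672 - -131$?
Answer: $- \frac{179676 \sqrt{2583895}}{516779} \approx -558.88$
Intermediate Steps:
$M = 803$ ($M = 672 + 131 = 803$)
$\frac{\left(-1493 + M\right) 1302}{\sqrt{2541603 + 42292}} = \frac{\left(-1493 + 803\right) 1302}{\sqrt{2541603 + 42292}} = \frac{\left(-690\right) 1302}{\sqrt{2583895}} = - 898380 \frac{\sqrt{2583895}}{2583895} = - \frac{179676 \sqrt{2583895}}{516779}$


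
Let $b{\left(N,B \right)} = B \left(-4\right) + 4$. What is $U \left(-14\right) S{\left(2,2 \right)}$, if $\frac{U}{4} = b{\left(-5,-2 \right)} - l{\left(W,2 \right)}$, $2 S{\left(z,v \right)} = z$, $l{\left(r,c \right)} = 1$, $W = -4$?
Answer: $-616$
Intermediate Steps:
$S{\left(z,v \right)} = \frac{z}{2}$
$b{\left(N,B \right)} = 4 - 4 B$ ($b{\left(N,B \right)} = - 4 B + 4 = 4 - 4 B$)
$U = 44$ ($U = 4 \left(\left(4 - -8\right) - 1\right) = 4 \left(\left(4 + 8\right) - 1\right) = 4 \left(12 - 1\right) = 4 \cdot 11 = 44$)
$U \left(-14\right) S{\left(2,2 \right)} = 44 \left(-14\right) \frac{1}{2} \cdot 2 = \left(-616\right) 1 = -616$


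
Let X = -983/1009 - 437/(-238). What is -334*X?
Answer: -34565493/120071 ≈ -287.88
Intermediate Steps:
X = 206979/240142 (X = -983*1/1009 - 437*(-1/238) = -983/1009 + 437/238 = 206979/240142 ≈ 0.86190)
-334*X = -334*206979/240142 = -34565493/120071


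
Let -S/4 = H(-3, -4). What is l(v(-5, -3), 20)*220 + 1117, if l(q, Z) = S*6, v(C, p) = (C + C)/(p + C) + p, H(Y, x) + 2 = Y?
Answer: 27517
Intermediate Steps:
H(Y, x) = -2 + Y
S = 20 (S = -4*(-2 - 3) = -4*(-5) = 20)
v(C, p) = p + 2*C/(C + p) (v(C, p) = (2*C)/(C + p) + p = 2*C/(C + p) + p = p + 2*C/(C + p))
l(q, Z) = 120 (l(q, Z) = 20*6 = 120)
l(v(-5, -3), 20)*220 + 1117 = 120*220 + 1117 = 26400 + 1117 = 27517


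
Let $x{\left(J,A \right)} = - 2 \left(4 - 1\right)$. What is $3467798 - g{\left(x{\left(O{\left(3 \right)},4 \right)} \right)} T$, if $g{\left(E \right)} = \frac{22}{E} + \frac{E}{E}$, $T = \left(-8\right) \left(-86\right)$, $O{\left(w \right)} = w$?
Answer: $\frac{10408898}{3} \approx 3.4696 \cdot 10^{6}$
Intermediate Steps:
$x{\left(J,A \right)} = -6$ ($x{\left(J,A \right)} = \left(-2\right) 3 = -6$)
$T = 688$
$g{\left(E \right)} = 1 + \frac{22}{E}$ ($g{\left(E \right)} = \frac{22}{E} + 1 = 1 + \frac{22}{E}$)
$3467798 - g{\left(x{\left(O{\left(3 \right)},4 \right)} \right)} T = 3467798 - \frac{22 - 6}{-6} \cdot 688 = 3467798 - \left(- \frac{1}{6}\right) 16 \cdot 688 = 3467798 - \left(- \frac{8}{3}\right) 688 = 3467798 - - \frac{5504}{3} = 3467798 + \frac{5504}{3} = \frac{10408898}{3}$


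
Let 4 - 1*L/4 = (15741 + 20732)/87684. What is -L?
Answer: -314263/21921 ≈ -14.336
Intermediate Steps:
L = 314263/21921 (L = 16 - 4*(15741 + 20732)/87684 = 16 - 145892/87684 = 16 - 4*36473/87684 = 16 - 36473/21921 = 314263/21921 ≈ 14.336)
-L = -1*314263/21921 = -314263/21921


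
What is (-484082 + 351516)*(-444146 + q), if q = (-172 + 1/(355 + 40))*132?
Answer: 24445915155788/395 ≈ 6.1888e+10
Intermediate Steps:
q = -8967948/395 (q = (-172 + 1/395)*132 = -67939/395*132 = -8967948/395 ≈ -22704.)
(-484082 + 351516)*(-444146 + q) = (-484082 + 351516)*(-444146 - 8967948/395) = -132566*(-184405618/395) = 24445915155788/395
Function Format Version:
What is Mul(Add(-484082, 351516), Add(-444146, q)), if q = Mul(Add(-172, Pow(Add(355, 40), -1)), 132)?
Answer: Rational(24445915155788, 395) ≈ 6.1888e+10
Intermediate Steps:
q = Rational(-8967948, 395) (q = Mul(Add(-172, Pow(395, -1)), 132) = Mul(Add(-172, Rational(1, 395)), 132) = Mul(Rational(-67939, 395), 132) = Rational(-8967948, 395) ≈ -22704.)
Mul(Add(-484082, 351516), Add(-444146, q)) = Mul(Add(-484082, 351516), Add(-444146, Rational(-8967948, 395))) = Mul(-132566, Rational(-184405618, 395)) = Rational(24445915155788, 395)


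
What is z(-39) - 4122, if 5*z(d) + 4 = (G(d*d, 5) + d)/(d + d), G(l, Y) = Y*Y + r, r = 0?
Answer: -803939/195 ≈ -4122.8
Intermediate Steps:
G(l, Y) = Y² (G(l, Y) = Y*Y + 0 = Y² + 0 = Y²)
z(d) = -⅘ + (25 + d)/(10*d) (z(d) = -⅘ + ((5² + d)/(d + d))/5 = -⅘ + ((25 + d)/((2*d)))/5 = -⅘ + ((25 + d)*(1/(2*d)))/5 = -⅘ + ((25 + d)/(2*d))/5 = -⅘ + (25 + d)/(10*d))
z(-39) - 4122 = (⅒)*(25 - 7*(-39))/(-39) - 4122 = (⅒)*(-1/39)*(25 + 273) - 4122 = (⅒)*(-1/39)*298 - 4122 = -149/195 - 4122 = -803939/195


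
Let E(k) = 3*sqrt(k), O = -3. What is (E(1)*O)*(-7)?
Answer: 63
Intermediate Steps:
(E(1)*O)*(-7) = ((3*sqrt(1))*(-3))*(-7) = ((3*1)*(-3))*(-7) = (3*(-3))*(-7) = -9*(-7) = 63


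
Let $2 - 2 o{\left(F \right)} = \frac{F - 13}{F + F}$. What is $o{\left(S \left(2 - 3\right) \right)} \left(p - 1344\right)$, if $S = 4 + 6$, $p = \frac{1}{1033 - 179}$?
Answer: $- \frac{3902435}{6832} \approx -571.2$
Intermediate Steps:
$p = \frac{1}{854} \approx 0.001171$
$S = 10$
$o{\left(F \right)} = 1 - \frac{-13 + F}{4 F}$ ($o{\left(F \right)} = 1 - \frac{\left(F - 13\right) \frac{1}{F + F}}{2} = 1 - \frac{\left(-13 + F\right) \frac{1}{2 F}}{2} = 1 - \frac{\frac{1}{2} \frac{1}{F} \left(-13 + F\right)}{2} = 1 - \frac{-13 + F}{4 F}$)
$o{\left(S \left(2 - 3\right) \right)} \left(p - 1344\right) = \frac{13 + 3 \cdot 10 \left(2 - 3\right)}{4 \cdot 10 \left(2 - 3\right)} \left(\frac{1}{854} - 1344\right) = \frac{13 + 3 \cdot 10 \left(2 - 3\right)}{4 \cdot 10 \left(2 - 3\right)} \left(- \frac{1147775}{854}\right) = \frac{13 + 3 \cdot 10 \left(-1\right)}{4 \cdot 10 \left(-1\right)} \left(- \frac{1147775}{854}\right) = \frac{13 + 3 \left(-10\right)}{4 \left(-10\right)} \left(- \frac{1147775}{854}\right) = \frac{1}{4} \left(- \frac{1}{10}\right) \left(13 - 30\right) \left(- \frac{1147775}{854}\right) = \frac{1}{4} \left(- \frac{1}{10}\right) \left(-17\right) \left(- \frac{1147775}{854}\right) = \frac{17}{40} \left(- \frac{1147775}{854}\right) = - \frac{3902435}{6832}$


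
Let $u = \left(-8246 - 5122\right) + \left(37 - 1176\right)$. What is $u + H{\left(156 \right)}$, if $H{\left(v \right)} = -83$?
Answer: $-14590$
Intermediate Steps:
$u = -14507$ ($u = -13368 + \left(37 - 1176\right) = -13368 - 1139 = -14507$)
$u + H{\left(156 \right)} = -14507 - 83 = -14590$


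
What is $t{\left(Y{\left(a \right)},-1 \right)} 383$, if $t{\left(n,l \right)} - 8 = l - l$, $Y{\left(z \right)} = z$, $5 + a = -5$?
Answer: $3064$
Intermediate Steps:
$a = -10$ ($a = -5 - 5 = -10$)
$t{\left(n,l \right)} = 8$ ($t{\left(n,l \right)} = 8 + \left(l - l\right) = 8 + 0 = 8$)
$t{\left(Y{\left(a \right)},-1 \right)} 383 = 8 \cdot 383 = 3064$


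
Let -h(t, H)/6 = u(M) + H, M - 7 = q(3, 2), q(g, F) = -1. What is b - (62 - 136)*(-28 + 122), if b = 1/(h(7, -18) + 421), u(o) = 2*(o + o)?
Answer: 2678061/385 ≈ 6956.0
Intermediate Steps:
M = 6 (M = 7 - 1 = 6)
u(o) = 4*o (u(o) = 2*(2*o) = 4*o)
h(t, H) = -144 - 6*H (h(t, H) = -6*(4*6 + H) = -6*(24 + H) = -144 - 6*H)
b = 1/385 (b = 1/((-144 - 6*(-18)) + 421) = 1/((-144 + 108) + 421) = 1/(-36 + 421) = 1/385 ≈ 0.0025974)
b - (62 - 136)*(-28 + 122) = 1/385 - (62 - 136)*(-28 + 122) = 1/385 - (-74)*94 = 1/385 - 1*(-6956) = 1/385 + 6956 = 2678061/385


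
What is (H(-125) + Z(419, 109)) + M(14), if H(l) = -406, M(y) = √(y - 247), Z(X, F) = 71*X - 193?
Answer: 29150 + I*√233 ≈ 29150.0 + 15.264*I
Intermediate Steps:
Z(X, F) = -193 + 71*X
M(y) = √(-247 + y)
(H(-125) + Z(419, 109)) + M(14) = (-406 + (-193 + 71*419)) + √(-247 + 14) = (-406 + (-193 + 29749)) + √(-233) = (-406 + 29556) + I*√233 = 29150 + I*√233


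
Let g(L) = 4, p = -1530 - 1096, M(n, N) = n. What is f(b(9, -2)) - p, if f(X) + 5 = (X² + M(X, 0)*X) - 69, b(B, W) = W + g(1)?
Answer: 2560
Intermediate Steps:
p = -2626
b(B, W) = 4 + W (b(B, W) = W + 4 = 4 + W)
f(X) = -74 + 2*X² (f(X) = -5 + ((X² + X*X) - 69) = -5 + ((X² + X²) - 69) = -5 + (2*X² - 69) = -5 + (-69 + 2*X²) = -74 + 2*X²)
f(b(9, -2)) - p = (-74 + 2*(4 - 2)²) - 1*(-2626) = (-74 + 2*2²) + 2626 = (-74 + 2*4) + 2626 = (-74 + 8) + 2626 = -66 + 2626 = 2560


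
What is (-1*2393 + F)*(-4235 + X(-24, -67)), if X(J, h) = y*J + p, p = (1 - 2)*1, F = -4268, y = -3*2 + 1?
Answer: 27416676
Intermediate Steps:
y = -5 (y = -6 + 1 = -5)
p = -1 (p = -1*1 = -1)
X(J, h) = -1 - 5*J (X(J, h) = -5*J - 1 = -1 - 5*J)
(-1*2393 + F)*(-4235 + X(-24, -67)) = (-1*2393 - 4268)*(-4235 + (-1 - 5*(-24))) = (-2393 - 4268)*(-4235 + (-1 + 120)) = -6661*(-4235 + 119) = -6661*(-4116) = 27416676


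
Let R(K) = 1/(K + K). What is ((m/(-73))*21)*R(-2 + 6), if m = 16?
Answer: -42/73 ≈ -0.57534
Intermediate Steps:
R(K) = 1/(2*K)
((m/(-73))*21)*R(-2 + 6) = ((16/(-73))*21)*(1/(2*(-2 + 6))) = ((16*(-1/73))*21)*((½)/4) = (-16/73*21)*((½)*(¼)) = -336/73*⅛ = -42/73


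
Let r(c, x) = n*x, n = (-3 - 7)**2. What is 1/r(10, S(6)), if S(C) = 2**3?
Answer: 1/800 ≈ 0.0012500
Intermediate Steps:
S(C) = 8
n = 100 (n = (-10)**2 = 100)
r(c, x) = 100*x
1/r(10, S(6)) = 1/(100*8) = 1/800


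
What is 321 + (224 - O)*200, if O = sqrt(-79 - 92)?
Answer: 45121 - 600*I*sqrt(19) ≈ 45121.0 - 2615.3*I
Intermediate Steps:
O = 3*I*sqrt(19) (O = sqrt(-171) = 3*I*sqrt(19) ≈ 13.077*I)
321 + (224 - O)*200 = 321 + (224 - 3*I*sqrt(19))*200 = 321 + (44800 - 600*I*sqrt(19)) = 45121 - 600*I*sqrt(19)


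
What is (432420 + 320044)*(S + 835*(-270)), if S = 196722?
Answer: -21616785792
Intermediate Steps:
(432420 + 320044)*(S + 835*(-270)) = (432420 + 320044)*(196722 + 835*(-270)) = 752464*(196722 - 225450) = 752464*(-28728) = -21616785792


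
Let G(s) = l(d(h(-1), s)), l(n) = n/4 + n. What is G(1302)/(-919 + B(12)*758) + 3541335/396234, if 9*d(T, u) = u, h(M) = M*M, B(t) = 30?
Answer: 12891187225/1441037019 ≈ 8.9458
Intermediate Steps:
h(M) = M²
d(T, u) = u/9
l(n) = 5*n/4 (l(n) = n*(¼) + n = n/4 + n = 5*n/4)
G(s) = 5*s/36 (G(s) = 5*(s/9)/4 = 5*s/36)
G(1302)/(-919 + B(12)*758) + 3541335/396234 = ((5/36)*1302)/(-919 + 30*758) + 3541335/396234 = 1085/(6*(-919 + 22740)) + 3541335*(1/396234) = (1085/6)/21821 + 1180445/132078 = (1085/6)*(1/21821) + 1180445/132078 = 1085/130926 + 1180445/132078 = 12891187225/1441037019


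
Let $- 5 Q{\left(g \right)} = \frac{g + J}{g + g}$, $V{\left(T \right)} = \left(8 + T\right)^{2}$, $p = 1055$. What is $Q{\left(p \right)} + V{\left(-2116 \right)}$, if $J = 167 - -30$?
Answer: $\frac{23440326974}{5275} \approx 4.4437 \cdot 10^{6}$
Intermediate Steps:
$J = 197$ ($J = 167 + 30 = 197$)
$Q{\left(g \right)} = - \frac{197 + g}{10 g}$ ($Q{\left(g \right)} = - \frac{\left(g + 197\right) \frac{1}{g + g}}{5} = - \frac{\left(197 + g\right) \frac{1}{2 g}}{5} = - \frac{\frac{1}{2} \frac{1}{g} \left(197 + g\right)}{5} = - \frac{197 + g}{10 g}$)
$Q{\left(p \right)} + V{\left(-2116 \right)} = \frac{-197 - 1055}{10 \cdot 1055} + \left(8 - 2116\right)^{2} = \frac{1}{10} \cdot \frac{1}{1055} \left(-197 - 1055\right) + \left(-2108\right)^{2} = \frac{1}{10} \cdot \frac{1}{1055} \left(-1252\right) + 4443664 = - \frac{626}{5275} + 4443664 = \frac{23440326974}{5275}$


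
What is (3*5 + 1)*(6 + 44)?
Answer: 800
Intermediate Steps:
(3*5 + 1)*(6 + 44) = (15 + 1)*50 = 16*50 = 800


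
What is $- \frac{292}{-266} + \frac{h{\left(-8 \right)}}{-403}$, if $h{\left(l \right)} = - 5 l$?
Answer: $\frac{53518}{53599} \approx 0.99849$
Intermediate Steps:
$- \frac{292}{-266} + \frac{h{\left(-8 \right)}}{-403} = - \frac{292}{-266} + \frac{\left(-5\right) \left(-8\right)}{-403} = \left(-292\right) \left(- \frac{1}{266}\right) + 40 \left(- \frac{1}{403}\right) = \frac{146}{133} - \frac{40}{403} = \frac{53518}{53599}$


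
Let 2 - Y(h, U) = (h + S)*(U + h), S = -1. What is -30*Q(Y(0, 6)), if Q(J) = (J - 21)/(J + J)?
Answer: 195/8 ≈ 24.375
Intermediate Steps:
Y(h, U) = 2 - (-1 + h)*(U + h) (Y(h, U) = 2 - (h - 1)*(U + h) = 2 - (-1 + h)*(U + h))
Q(J) = (-21 + J)/(2*J) (Q(J) = (-21 + J)/((2*J)) = (-21 + J)*(1/(2*J)) = (-21 + J)/(2*J))
-30*Q(Y(0, 6)) = -15*(-21 + (2 + 6 + 0 - 1*0² - 1*6*0))/(2 + 6 + 0 - 1*0² - 1*6*0) = -15*(-21 + (2 + 6 + 0 - 1*0 + 0))/(2 + 6 + 0 - 1*0 + 0) = -15*(-21 + (2 + 6 + 0 + 0 + 0))/(2 + 6 + 0 + 0 + 0) = -15*(-21 + 8)/8 = -15*(-13)/8 = -30*(-13/16) = 195/8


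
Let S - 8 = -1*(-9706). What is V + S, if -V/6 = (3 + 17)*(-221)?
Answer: 36234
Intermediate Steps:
S = 9714 (S = 8 - 1*(-9706) = 8 + 9706 = 9714)
V = 26520 (V = -6*(3 + 17)*(-221) = -120*(-221) = -6*(-4420) = 26520)
V + S = 26520 + 9714 = 36234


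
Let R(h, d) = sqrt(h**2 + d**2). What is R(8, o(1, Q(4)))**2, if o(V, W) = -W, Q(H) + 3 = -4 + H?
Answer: 73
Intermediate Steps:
Q(H) = -7 + H (Q(H) = -3 + (-4 + H) = -7 + H)
R(h, d) = sqrt(d**2 + h**2)
R(8, o(1, Q(4)))**2 = (sqrt((-(-7 + 4))**2 + 8**2))**2 = (sqrt((-1*(-3))**2 + 64))**2 = (sqrt(3**2 + 64))**2 = (sqrt(9 + 64))**2 = (sqrt(73))**2 = 73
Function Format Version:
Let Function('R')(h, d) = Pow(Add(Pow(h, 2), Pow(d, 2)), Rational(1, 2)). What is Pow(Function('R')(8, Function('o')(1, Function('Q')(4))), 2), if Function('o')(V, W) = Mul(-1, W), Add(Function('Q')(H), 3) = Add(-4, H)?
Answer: 73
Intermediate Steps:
Function('Q')(H) = Add(-7, H) (Function('Q')(H) = Add(-3, Add(-4, H)) = Add(-7, H))
Function('R')(h, d) = Pow(Add(Pow(d, 2), Pow(h, 2)), Rational(1, 2))
Pow(Function('R')(8, Function('o')(1, Function('Q')(4))), 2) = Pow(Pow(Add(Pow(Mul(-1, Add(-7, 4)), 2), Pow(8, 2)), Rational(1, 2)), 2) = Pow(Pow(Add(Pow(Mul(-1, -3), 2), 64), Rational(1, 2)), 2) = Pow(Pow(Add(Pow(3, 2), 64), Rational(1, 2)), 2) = Pow(Pow(Add(9, 64), Rational(1, 2)), 2) = Pow(Pow(73, Rational(1, 2)), 2) = 73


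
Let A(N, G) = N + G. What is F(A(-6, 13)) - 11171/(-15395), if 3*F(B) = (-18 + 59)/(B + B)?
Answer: 1100377/646590 ≈ 1.7018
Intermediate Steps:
A(N, G) = G + N
F(B) = 41/(6*B) (F(B) = ((-18 + 59)/(B + B))/3 = (41/((2*B)))/3 = (41*(1/(2*B)))/3 = (41/(2*B))/3 = 41/(6*B))
F(A(-6, 13)) - 11171/(-15395) = 41/(6*(13 - 6)) - 11171/(-15395) = (41/6)/7 - 11171*(-1)/15395 = (41/6)*(1/7) - 1*(-11171/15395) = 41/42 + 11171/15395 = 1100377/646590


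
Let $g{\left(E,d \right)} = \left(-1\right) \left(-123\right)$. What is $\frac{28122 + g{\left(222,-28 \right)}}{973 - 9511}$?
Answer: $- \frac{9415}{2846} \approx -3.3082$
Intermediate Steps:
$g{\left(E,d \right)} = 123$
$\frac{28122 + g{\left(222,-28 \right)}}{973 - 9511} = \frac{28122 + 123}{973 - 9511} = \frac{28245}{-8538} = 28245 \left(- \frac{1}{8538}\right) = - \frac{9415}{2846}$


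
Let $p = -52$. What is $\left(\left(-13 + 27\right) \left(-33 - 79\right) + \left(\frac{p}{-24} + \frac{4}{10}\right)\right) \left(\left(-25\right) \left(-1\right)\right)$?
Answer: $- \frac{234815}{6} \approx -39136.0$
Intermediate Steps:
$\left(\left(-13 + 27\right) \left(-33 - 79\right) + \left(\frac{p}{-24} + \frac{4}{10}\right)\right) \left(\left(-25\right) \left(-1\right)\right) = \left(\left(-13 + 27\right) \left(-33 - 79\right) + \left(- \frac{52}{-24} + \frac{4}{10}\right)\right) \left(\left(-25\right) \left(-1\right)\right) = \left(14 \left(-112\right) + \left(\left(-52\right) \left(- \frac{1}{24}\right) + 4 \cdot \frac{1}{10}\right)\right) 25 = \left(-1568 + \left(\frac{13}{6} + \frac{2}{5}\right)\right) 25 = \left(-1568 + \frac{77}{30}\right) 25 = \left(- \frac{46963}{30}\right) 25 = - \frac{234815}{6}$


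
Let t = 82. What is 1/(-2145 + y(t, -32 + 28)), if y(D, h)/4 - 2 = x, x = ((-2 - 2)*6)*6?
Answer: -1/2713 ≈ -0.00036860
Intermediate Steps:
x = -144 (x = -4*6*6 = -24*6 = -144)
y(D, h) = -568 (y(D, h) = 8 + 4*(-144) = 8 - 576 = -568)
1/(-2145 + y(t, -32 + 28)) = 1/(-2145 - 568) = 1/(-2713) = -1/2713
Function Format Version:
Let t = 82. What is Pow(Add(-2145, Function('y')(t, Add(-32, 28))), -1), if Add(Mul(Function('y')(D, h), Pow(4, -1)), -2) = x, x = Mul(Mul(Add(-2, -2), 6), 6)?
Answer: Rational(-1, 2713) ≈ -0.00036860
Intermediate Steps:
x = -144 (x = Mul(Mul(-4, 6), 6) = Mul(-24, 6) = -144)
Function('y')(D, h) = -568 (Function('y')(D, h) = Add(8, Mul(4, -144)) = Add(8, -576) = -568)
Pow(Add(-2145, Function('y')(t, Add(-32, 28))), -1) = Pow(Add(-2145, -568), -1) = Pow(-2713, -1) = Rational(-1, 2713)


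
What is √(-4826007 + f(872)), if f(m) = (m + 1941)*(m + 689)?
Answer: I*√434914 ≈ 659.48*I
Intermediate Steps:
f(m) = (689 + m)*(1941 + m) (f(m) = (1941 + m)*(689 + m) = (689 + m)*(1941 + m))
√(-4826007 + f(872)) = √(-4826007 + (1337349 + 872² + 2630*872)) = √(-4826007 + (1337349 + 760384 + 2293360)) = √(-4826007 + 4391093) = √(-434914) = I*√434914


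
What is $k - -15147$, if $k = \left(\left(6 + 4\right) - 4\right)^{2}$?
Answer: $15183$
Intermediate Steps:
$k = 36$ ($k = \left(10 - 4\right)^{2} = 6^{2} = 36$)
$k - -15147 = 36 - -15147 = 36 + 15147 = 15183$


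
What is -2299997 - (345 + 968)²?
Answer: -4023966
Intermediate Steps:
-2299997 - (345 + 968)² = -2299997 - 1*1313² = -2299997 - 1*1723969 = -2299997 - 1723969 = -4023966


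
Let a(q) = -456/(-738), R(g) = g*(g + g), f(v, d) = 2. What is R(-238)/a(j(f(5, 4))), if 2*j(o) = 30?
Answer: 3483606/19 ≈ 1.8335e+5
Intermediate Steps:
R(g) = 2*g² (R(g) = g*(2*g) = 2*g²)
j(o) = 15 (j(o) = (½)*30 = 15)
a(q) = 76/123 (a(q) = -456*(-1/738) = 76/123)
R(-238)/a(j(f(5, 4))) = (2*(-238)²)/(76/123) = (2*56644)*(123/76) = 113288*(123/76) = 3483606/19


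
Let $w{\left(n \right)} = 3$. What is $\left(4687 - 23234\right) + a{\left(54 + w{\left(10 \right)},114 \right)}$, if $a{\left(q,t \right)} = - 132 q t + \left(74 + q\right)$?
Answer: $-876152$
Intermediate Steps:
$a{\left(q,t \right)} = 74 + q - 132 q t$ ($a{\left(q,t \right)} = - 132 q t + \left(74 + q\right) = 74 + q - 132 q t$)
$\left(4687 - 23234\right) + a{\left(54 + w{\left(10 \right)},114 \right)} = \left(4687 - 23234\right) + \left(74 + \left(54 + 3\right) - 132 \left(54 + 3\right) 114\right) = -18547 + \left(74 + 57 - 7524 \cdot 114\right) = -18547 + \left(74 + 57 - 857736\right) = -18547 - 857605 = -876152$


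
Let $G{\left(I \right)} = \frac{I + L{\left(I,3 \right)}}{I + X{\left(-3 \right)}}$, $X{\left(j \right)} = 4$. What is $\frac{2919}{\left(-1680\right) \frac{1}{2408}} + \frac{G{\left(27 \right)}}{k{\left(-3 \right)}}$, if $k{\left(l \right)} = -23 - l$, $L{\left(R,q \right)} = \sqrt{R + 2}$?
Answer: $- \frac{518809}{124} - \frac{\sqrt{29}}{620} \approx -4184.0$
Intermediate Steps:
$L{\left(R,q \right)} = \sqrt{2 + R}$
$G{\left(I \right)} = \frac{I + \sqrt{2 + I}}{4 + I}$ ($G{\left(I \right)} = \frac{I + \sqrt{2 + I}}{I + 4} = \frac{I + \sqrt{2 + I}}{4 + I}$)
$\frac{2919}{\left(-1680\right) \frac{1}{2408}} + \frac{G{\left(27 \right)}}{k{\left(-3 \right)}} = \frac{2919}{\left(-1680\right) \frac{1}{2408}} + \frac{\frac{1}{4 + 27} \left(27 + \sqrt{2 + 27}\right)}{-23 - -3} = \frac{2919}{\left(-1680\right) \frac{1}{2408}} + \frac{\frac{1}{31} \left(27 + \sqrt{29}\right)}{-23 + 3} = \frac{2919}{- \frac{30}{43}} + \frac{\frac{1}{31} \left(27 + \sqrt{29}\right)}{-20} = 2919 \left(- \frac{43}{30}\right) + \left(\frac{27}{31} + \frac{\sqrt{29}}{31}\right) \left(- \frac{1}{20}\right) = - \frac{41839}{10} - \left(\frac{27}{620} + \frac{\sqrt{29}}{620}\right) = - \frac{518809}{124} - \frac{\sqrt{29}}{620}$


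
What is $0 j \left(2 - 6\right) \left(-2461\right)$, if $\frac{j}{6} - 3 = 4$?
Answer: $0$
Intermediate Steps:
$j = 42$ ($j = 18 + 6 \cdot 4 = 18 + 24 = 42$)
$0 j \left(2 - 6\right) \left(-2461\right) = 0 \cdot 42 \left(2 - 6\right) \left(-2461\right) = 0 \left(2 - 6\right) \left(-2461\right) = 0 \left(-4\right) \left(-2461\right) = 0 \left(-2461\right) = 0$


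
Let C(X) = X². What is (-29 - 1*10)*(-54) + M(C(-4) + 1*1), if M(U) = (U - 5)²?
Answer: 2250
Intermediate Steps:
M(U) = (-5 + U)²
(-29 - 1*10)*(-54) + M(C(-4) + 1*1) = (-29 - 1*10)*(-54) + (-5 + ((-4)² + 1*1))² = (-29 - 10)*(-54) + (-5 + (16 + 1))² = -39*(-54) + (-5 + 17)² = 2106 + 12² = 2106 + 144 = 2250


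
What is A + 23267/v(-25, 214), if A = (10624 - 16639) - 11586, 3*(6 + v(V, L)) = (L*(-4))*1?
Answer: -15453075/874 ≈ -17681.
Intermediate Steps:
v(V, L) = -6 - 4*L/3 (v(V, L) = -6 + ((L*(-4))*1)/3 = -6 + (-4*L*1)/3 = -6 + (-4*L)/3 = -6 - 4*L/3)
A = -17601 (A = -6015 - 11586 = -17601)
A + 23267/v(-25, 214) = -17601 + 23267/(-6 - 4/3*214) = -17601 + 23267/(-6 - 856/3) = -17601 + 23267/(-874/3) = -17601 + 23267*(-3/874) = -17601 - 69801/874 = -15453075/874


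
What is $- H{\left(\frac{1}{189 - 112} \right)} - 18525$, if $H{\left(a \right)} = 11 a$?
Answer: $- \frac{129676}{7} \approx -18525.0$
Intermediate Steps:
$- H{\left(\frac{1}{189 - 112} \right)} - 18525 = - \frac{11}{189 - 112} - 18525 = - \frac{11}{77} - 18525 = \left(-1\right) \frac{1}{7} - 18525 = - \frac{1}{7} - 18525 = - \frac{129676}{7}$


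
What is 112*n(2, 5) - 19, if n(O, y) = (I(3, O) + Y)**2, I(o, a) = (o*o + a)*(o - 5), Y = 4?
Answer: 36269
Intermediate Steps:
I(o, a) = (-5 + o)*(a + o**2) (I(o, a) = (o**2 + a)*(-5 + o) = (a + o**2)*(-5 + o) = (-5 + o)*(a + o**2))
n(O, y) = (-14 - 2*O)**2 (n(O, y) = ((3**3 - 5*O - 5*3**2 + O*3) + 4)**2 = ((27 - 5*O - 5*9 + 3*O) + 4)**2 = ((27 - 5*O - 45 + 3*O) + 4)**2 = ((-18 - 2*O) + 4)**2 = (-14 - 2*O)**2)
112*n(2, 5) - 19 = 112*(4*(7 + 2)**2) - 19 = 112*(4*9**2) - 19 = 112*(4*81) - 19 = 112*324 - 19 = 36288 - 19 = 36269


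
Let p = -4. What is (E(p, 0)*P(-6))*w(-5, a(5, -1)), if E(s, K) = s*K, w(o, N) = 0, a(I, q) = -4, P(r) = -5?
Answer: 0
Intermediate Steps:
E(s, K) = K*s
(E(p, 0)*P(-6))*w(-5, a(5, -1)) = ((0*(-4))*(-5))*0 = (0*(-5))*0 = 0*0 = 0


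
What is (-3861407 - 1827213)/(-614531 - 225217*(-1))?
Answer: 2844310/194657 ≈ 14.612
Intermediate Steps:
(-3861407 - 1827213)/(-614531 - 225217*(-1)) = -5688620/(-614531 + 225217) = -5688620/(-389314) = -5688620*(-1/389314) = 2844310/194657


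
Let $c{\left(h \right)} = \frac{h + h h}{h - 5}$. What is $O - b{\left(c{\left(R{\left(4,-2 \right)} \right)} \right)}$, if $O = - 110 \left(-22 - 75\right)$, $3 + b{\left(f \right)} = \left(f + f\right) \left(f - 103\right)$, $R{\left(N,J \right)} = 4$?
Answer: $5753$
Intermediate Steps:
$c{\left(h \right)} = \frac{h + h^{2}}{-5 + h}$
$b{\left(f \right)} = -3 + 2 f \left(-103 + f\right)$ ($b{\left(f \right)} = -3 + \left(f + f\right) \left(f - 103\right) = -3 + 2 f \left(-103 + f\right)$)
$O = 10670$ ($O = \left(-110\right) \left(-97\right) = 10670$)
$O - b{\left(c{\left(R{\left(4,-2 \right)} \right)} \right)} = 10670 - \left(-3 - 206 \frac{4 \left(1 + 4\right)}{-5 + 4} + 2 \left(\frac{4 \left(1 + 4\right)}{-5 + 4}\right)^{2}\right) = 10670 - \left(-3 - 206 \cdot 4 \frac{1}{-1} \cdot 5 + 2 \left(4 \frac{1}{-1} \cdot 5\right)^{2}\right) = 10670 - \left(-3 - 206 \cdot 4 \left(-1\right) 5 + 2 \left(4 \left(-1\right) 5\right)^{2}\right) = 10670 - \left(-3 - -4120 + 2 \left(-20\right)^{2}\right) = 10670 - \left(-3 + 4120 + 2 \cdot 400\right) = 10670 - \left(-3 + 4120 + 800\right) = 10670 - 4917 = 5753$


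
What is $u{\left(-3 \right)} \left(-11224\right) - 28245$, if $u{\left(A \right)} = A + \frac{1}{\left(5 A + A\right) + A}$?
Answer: $\frac{125191}{21} \approx 5961.5$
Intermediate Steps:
$u{\left(A \right)} = A + \frac{1}{7 A}$ ($u{\left(A \right)} = A + \frac{1}{6 A + A} = A + \frac{1}{7 A}$)
$u{\left(-3 \right)} \left(-11224\right) - 28245 = \left(-3 + \frac{1}{7 \left(-3\right)}\right) \left(-11224\right) - 28245 = \left(-3 + \frac{1}{7} \left(- \frac{1}{3}\right)\right) \left(-11224\right) - 28245 = \left(-3 - \frac{1}{21}\right) \left(-11224\right) - 28245 = \left(- \frac{64}{21}\right) \left(-11224\right) - 28245 = \frac{718336}{21} - 28245 = \frac{125191}{21}$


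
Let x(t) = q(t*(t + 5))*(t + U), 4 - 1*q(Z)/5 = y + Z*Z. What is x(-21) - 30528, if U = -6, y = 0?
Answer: 15209892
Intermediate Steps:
q(Z) = 20 - 5*Z² (q(Z) = 20 - 5*(0 + Z*Z) = 20 - 5*(0 + Z²) = 20 - 5*Z²)
x(t) = (-6 + t)*(20 - 5*t²*(5 + t)²) (x(t) = (20 - 5*t²*(t + 5)²)*(t - 6) = (20 - 5*t²*(5 + t)²)*(-6 + t) = (-6 + t)*(20 - 5*t²*(5 + t)²))
x(-21) - 30528 = -5*(-6 - 21)*(-4 + (-21)²*(5 - 21)²) - 30528 = -5*(-27)*(-4 + 441*(-16)²) - 30528 = -5*(-27)*(-4 + 441*256) - 30528 = -5*(-27)*(-4 + 112896) - 30528 = -5*(-27)*112892 - 30528 = 15240420 - 30528 = 15209892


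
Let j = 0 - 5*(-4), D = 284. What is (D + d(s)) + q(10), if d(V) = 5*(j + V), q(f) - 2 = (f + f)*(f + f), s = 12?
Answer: 846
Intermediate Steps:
q(f) = 2 + 4*f² (q(f) = 2 + (f + f)*(f + f) = 2 + (2*f)*(2*f) = 2 + 4*f²)
j = 20 (j = 0 + 20 = 20)
d(V) = 100 + 5*V (d(V) = 5*(20 + V) = 100 + 5*V)
(D + d(s)) + q(10) = (284 + (100 + 5*12)) + (2 + 4*10²) = (284 + (100 + 60)) + (2 + 4*100) = (284 + 160) + (2 + 400) = 444 + 402 = 846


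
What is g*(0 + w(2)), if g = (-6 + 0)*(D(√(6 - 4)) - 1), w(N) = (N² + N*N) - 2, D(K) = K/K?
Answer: 0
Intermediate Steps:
D(K) = 1
w(N) = -2 + 2*N² (w(N) = (N² + N²) - 2 = 2*N² - 2 = -2 + 2*N²)
g = 0 (g = (-6 + 0)*(1 - 1) = -6*0 = 0)
g*(0 + w(2)) = 0*(0 + (-2 + 2*2²)) = 0*(0 + (-2 + 2*4)) = 0*(0 + (-2 + 8)) = 0*(0 + 6) = 0*6 = 0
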